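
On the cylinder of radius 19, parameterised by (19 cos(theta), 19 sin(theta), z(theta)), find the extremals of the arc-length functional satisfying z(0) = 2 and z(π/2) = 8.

Parameterise the cylinder of radius R = 19 as
    r(θ) = (19 cos θ, 19 sin θ, z(θ)).
The arc-length element is
    ds = sqrt(361 + (dz/dθ)^2) dθ,
so the Lagrangian is L = sqrt(361 + z'^2).
L depends on z' only, not on z or θ, so ∂L/∂z = 0 and
    ∂L/∂z' = z' / sqrt(361 + z'^2).
The Euler-Lagrange equation gives
    d/dθ( z' / sqrt(361 + z'^2) ) = 0,
so z' is constant. Integrating once:
    z(θ) = a θ + b,
a helix on the cylinder (a straight line when the cylinder is unrolled). The constants a, b are determined by the endpoint conditions.
With endpoint conditions z(0) = 2 and z(π/2) = 8: from z(0) = b we get b = 2, and a·π/2 + 2 = 8 gives a = 12/π, so
    z(θ) = (12/π) θ + 2.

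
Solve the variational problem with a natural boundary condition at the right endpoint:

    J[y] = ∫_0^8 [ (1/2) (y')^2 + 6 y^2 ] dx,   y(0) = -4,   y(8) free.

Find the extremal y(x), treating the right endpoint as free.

The Lagrangian L = (1/2) (y')^2 + 6 y^2 gives
    ∂L/∂y = 12 y,   ∂L/∂y' = y'.
Euler-Lagrange: y'' − 12 y = 0.
With k = sqrt(12), the general solution is
    y(x) = A cosh(sqrt(12) x) + B sinh(sqrt(12) x).
Fixed left endpoint y(0) = -4 ⇒ A = -4.
The right endpoint x = 8 is free, so the natural (transversality) condition is ∂L/∂y' |_{x=8} = 0, i.e. y'(8) = 0.
Compute y'(x) = A k sinh(k x) + B k cosh(k x), so
    y'(8) = A k sinh(k·8) + B k cosh(k·8) = 0
    ⇒ B = −A tanh(k·8) = 4 tanh(sqrt(12)·8).
Therefore the extremal is
    y(x) = −4 cosh(sqrt(12) x) + 4 tanh(sqrt(12)·8) sinh(sqrt(12) x).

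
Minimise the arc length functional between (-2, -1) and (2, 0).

Arc-length functional: J[y] = ∫ sqrt(1 + (y')^2) dx.
Lagrangian L = sqrt(1 + (y')^2) has no explicit y dependence, so ∂L/∂y = 0 and the Euler-Lagrange equation gives
    d/dx( y' / sqrt(1 + (y')^2) ) = 0  ⇒  y' / sqrt(1 + (y')^2) = const.
Hence y' is constant, so y(x) is affine.
Fitting the endpoints (-2, -1) and (2, 0):
    slope m = (0 − (-1)) / (2 − (-2)) = 1/4,
    intercept c = (-1) − m·(-2) = -1/2.
Extremal: y(x) = (1/4) x - 1/2.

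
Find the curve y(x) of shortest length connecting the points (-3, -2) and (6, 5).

Arc-length functional: J[y] = ∫ sqrt(1 + (y')^2) dx.
Lagrangian L = sqrt(1 + (y')^2) has no explicit y dependence, so ∂L/∂y = 0 and the Euler-Lagrange equation gives
    d/dx( y' / sqrt(1 + (y')^2) ) = 0  ⇒  y' / sqrt(1 + (y')^2) = const.
Hence y' is constant, so y(x) is affine.
Fitting the endpoints (-3, -2) and (6, 5):
    slope m = (5 − (-2)) / (6 − (-3)) = 7/9,
    intercept c = (-2) − m·(-3) = 1/3.
Extremal: y(x) = (7/9) x + 1/3.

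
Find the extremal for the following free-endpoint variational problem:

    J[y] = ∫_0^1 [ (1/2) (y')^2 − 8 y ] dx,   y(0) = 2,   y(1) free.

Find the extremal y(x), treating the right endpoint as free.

The Lagrangian L = (1/2) (y')^2 − 8 y gives
    ∂L/∂y = −8,   ∂L/∂y' = y'.
Euler-Lagrange: d/dx(y') − (−8) = 0, i.e. y'' + 8 = 0, so
    y(x) = −(8/2) x^2 + C1 x + C2.
Fixed left endpoint y(0) = 2 ⇒ C2 = 2.
The right endpoint x = 1 is free, so the natural (transversality) condition is ∂L/∂y' |_{x=1} = 0, i.e. y'(1) = 0.
Compute y'(x) = −8 x + C1, so y'(1) = −8 + C1 = 0 ⇒ C1 = 8.
Therefore the extremal is
    y(x) = −4 x^2 + 8 x + 2.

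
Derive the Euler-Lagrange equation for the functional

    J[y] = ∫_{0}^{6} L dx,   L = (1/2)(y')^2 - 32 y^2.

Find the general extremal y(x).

The Lagrangian is L = (1/2)(y')^2 - 32 y^2.
∂L/∂y = -64y.
∂L/∂y' = y'.
The Euler-Lagrange equation d/dx(∂L/∂y') − ∂L/∂y = 0 becomes:
    y'' + 64 y = 0
General solution: y(x) = A sin(8x) + B cos(8x), where A and B are arbitrary constants fixed by the endpoint conditions.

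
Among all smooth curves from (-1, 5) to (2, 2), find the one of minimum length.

Arc-length functional: J[y] = ∫ sqrt(1 + (y')^2) dx.
Lagrangian L = sqrt(1 + (y')^2) has no explicit y dependence, so ∂L/∂y = 0 and the Euler-Lagrange equation gives
    d/dx( y' / sqrt(1 + (y')^2) ) = 0  ⇒  y' / sqrt(1 + (y')^2) = const.
Hence y' is constant, so y(x) is affine.
Fitting the endpoints (-1, 5) and (2, 2):
    slope m = (2 − 5) / (2 − (-1)) = -1,
    intercept c = 5 − m·(-1) = 4.
Extremal: y(x) = -x + 4.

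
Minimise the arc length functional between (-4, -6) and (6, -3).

Arc-length functional: J[y] = ∫ sqrt(1 + (y')^2) dx.
Lagrangian L = sqrt(1 + (y')^2) has no explicit y dependence, so ∂L/∂y = 0 and the Euler-Lagrange equation gives
    d/dx( y' / sqrt(1 + (y')^2) ) = 0  ⇒  y' / sqrt(1 + (y')^2) = const.
Hence y' is constant, so y(x) is affine.
Fitting the endpoints (-4, -6) and (6, -3):
    slope m = ((-3) − (-6)) / (6 − (-4)) = 3/10,
    intercept c = (-6) − m·(-4) = -24/5.
Extremal: y(x) = (3/10) x - 24/5.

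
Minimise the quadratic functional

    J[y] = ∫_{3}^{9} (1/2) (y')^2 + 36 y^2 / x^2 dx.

The Lagrangian is L = (1/2) (y')^2 + 36 y^2 / x^2.
Compute ∂L/∂y = 72y/x^2, ∂L/∂y' = y'.
The Euler-Lagrange equation d/dx(∂L/∂y') − ∂L/∂y = 0 reduces to
    y'' − 72/x^2 · y = 0  (x > 0).
Its general solution is
    y(x) = A x^9 + B x^(-8),
with A, B fixed by the endpoint conditions.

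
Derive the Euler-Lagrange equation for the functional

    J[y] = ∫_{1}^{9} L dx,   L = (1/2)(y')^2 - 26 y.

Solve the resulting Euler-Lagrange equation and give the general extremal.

The Lagrangian is L = (1/2)(y')^2 - 26 y.
∂L/∂y = -26.
∂L/∂y' = y'.
The Euler-Lagrange equation d/dx(∂L/∂y') − ∂L/∂y = 0 becomes:
    y'' + 26 = 0
General solution: y(x) = -13 x^2 + A x + B, where A and B are arbitrary constants fixed by the endpoint conditions.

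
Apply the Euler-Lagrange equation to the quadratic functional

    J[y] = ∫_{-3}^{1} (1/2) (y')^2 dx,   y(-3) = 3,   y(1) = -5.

The Lagrangian is L = (1/2) (y')^2.
Compute ∂L/∂y = 0, ∂L/∂y' = y'.
The Euler-Lagrange equation d/dx(∂L/∂y') − ∂L/∂y = 0 reduces to
    y'' = 0.
Its general solution is
    y(x) = A x + B,
with A, B fixed by the endpoint conditions.
Applying the endpoint conditions y(-3) = 3 and y(1) = -5: solve A·-3 + B = 3 and A·1 + B = -5. Subtracting gives A(1 − -3) = -5 − 3, so A = -2, and B = 3 − A·-3 = -3. Therefore
    y(x) = -2 x - 3.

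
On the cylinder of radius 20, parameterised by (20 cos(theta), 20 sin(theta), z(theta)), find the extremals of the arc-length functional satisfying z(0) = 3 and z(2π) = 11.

Parameterise the cylinder of radius R = 20 as
    r(θ) = (20 cos θ, 20 sin θ, z(θ)).
The arc-length element is
    ds = sqrt(400 + (dz/dθ)^2) dθ,
so the Lagrangian is L = sqrt(400 + z'^2).
L depends on z' only, not on z or θ, so ∂L/∂z = 0 and
    ∂L/∂z' = z' / sqrt(400 + z'^2).
The Euler-Lagrange equation gives
    d/dθ( z' / sqrt(400 + z'^2) ) = 0,
so z' is constant. Integrating once:
    z(θ) = a θ + b,
a helix on the cylinder (a straight line when the cylinder is unrolled). The constants a, b are determined by the endpoint conditions.
With endpoint conditions z(0) = 3 and z(2π) = 11: from z(0) = b we get b = 3, and a·2π + 3 = 11 gives a = 4/π, so
    z(θ) = (4/π) θ + 3.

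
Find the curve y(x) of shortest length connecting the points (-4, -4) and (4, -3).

Arc-length functional: J[y] = ∫ sqrt(1 + (y')^2) dx.
Lagrangian L = sqrt(1 + (y')^2) has no explicit y dependence, so ∂L/∂y = 0 and the Euler-Lagrange equation gives
    d/dx( y' / sqrt(1 + (y')^2) ) = 0  ⇒  y' / sqrt(1 + (y')^2) = const.
Hence y' is constant, so y(x) is affine.
Fitting the endpoints (-4, -4) and (4, -3):
    slope m = ((-3) − (-4)) / (4 − (-4)) = 1/8,
    intercept c = (-4) − m·(-4) = -7/2.
Extremal: y(x) = (1/8) x - 7/2.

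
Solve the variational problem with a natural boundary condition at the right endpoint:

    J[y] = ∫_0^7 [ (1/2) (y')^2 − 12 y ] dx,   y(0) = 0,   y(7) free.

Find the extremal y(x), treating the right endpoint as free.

The Lagrangian L = (1/2) (y')^2 − 12 y gives
    ∂L/∂y = −12,   ∂L/∂y' = y'.
Euler-Lagrange: d/dx(y') − (−12) = 0, i.e. y'' + 12 = 0, so
    y(x) = −(12/2) x^2 + C1 x + C2.
Fixed left endpoint y(0) = 0 ⇒ C2 = 0.
The right endpoint x = 7 is free, so the natural (transversality) condition is ∂L/∂y' |_{x=7} = 0, i.e. y'(7) = 0.
Compute y'(x) = −12 x + C1, so y'(7) = −84 + C1 = 0 ⇒ C1 = 84.
Therefore the extremal is
    y(x) = −6 x^2 + 84 x.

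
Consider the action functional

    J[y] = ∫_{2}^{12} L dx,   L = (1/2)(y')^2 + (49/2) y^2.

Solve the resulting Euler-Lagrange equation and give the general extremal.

The Lagrangian is L = (1/2)(y')^2 + (49/2) y^2.
∂L/∂y = 49y.
∂L/∂y' = y'.
The Euler-Lagrange equation d/dx(∂L/∂y') − ∂L/∂y = 0 becomes:
    y'' - 49 y = 0
General solution: y(x) = A e^(7x) + B e^(-7x), where A and B are arbitrary constants fixed by the endpoint conditions.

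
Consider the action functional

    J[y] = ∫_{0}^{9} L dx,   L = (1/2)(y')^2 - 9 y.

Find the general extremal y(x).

The Lagrangian is L = (1/2)(y')^2 - 9 y.
∂L/∂y = -9.
∂L/∂y' = y'.
The Euler-Lagrange equation d/dx(∂L/∂y') − ∂L/∂y = 0 becomes:
    y'' + 9 = 0
General solution: y(x) = -(9/2) x^2 + A x + B, where A and B are arbitrary constants fixed by the endpoint conditions.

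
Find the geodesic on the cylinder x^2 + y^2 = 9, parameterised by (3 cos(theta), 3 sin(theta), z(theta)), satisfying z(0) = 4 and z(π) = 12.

Parameterise the cylinder of radius R = 3 as
    r(θ) = (3 cos θ, 3 sin θ, z(θ)).
The arc-length element is
    ds = sqrt(9 + (dz/dθ)^2) dθ,
so the Lagrangian is L = sqrt(9 + z'^2).
L depends on z' only, not on z or θ, so ∂L/∂z = 0 and
    ∂L/∂z' = z' / sqrt(9 + z'^2).
The Euler-Lagrange equation gives
    d/dθ( z' / sqrt(9 + z'^2) ) = 0,
so z' is constant. Integrating once:
    z(θ) = a θ + b,
a helix on the cylinder (a straight line when the cylinder is unrolled). The constants a, b are determined by the endpoint conditions.
With endpoint conditions z(0) = 4 and z(π) = 12: from z(0) = b we get b = 4, and a·π + 4 = 12 gives a = 8/π, so
    z(θ) = (8/π) θ + 4.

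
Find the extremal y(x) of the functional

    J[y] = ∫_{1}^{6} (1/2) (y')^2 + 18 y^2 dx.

The Lagrangian is L = (1/2) (y')^2 + 18 y^2.
Compute ∂L/∂y = 36y, ∂L/∂y' = y'.
The Euler-Lagrange equation d/dx(∂L/∂y') − ∂L/∂y = 0 reduces to
    y'' − 36 y = 0.
Its general solution is
    y(x) = A e^(6x) + B e^(−6x),
with A, B fixed by the endpoint conditions.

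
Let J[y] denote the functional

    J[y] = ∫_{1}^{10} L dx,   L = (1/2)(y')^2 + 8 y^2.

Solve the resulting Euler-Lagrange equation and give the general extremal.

The Lagrangian is L = (1/2)(y')^2 + 8 y^2.
∂L/∂y = 16y.
∂L/∂y' = y'.
The Euler-Lagrange equation d/dx(∂L/∂y') − ∂L/∂y = 0 becomes:
    y'' - 16 y = 0
General solution: y(x) = A e^(4x) + B e^(-4x), where A and B are arbitrary constants fixed by the endpoint conditions.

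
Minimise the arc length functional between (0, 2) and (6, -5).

Arc-length functional: J[y] = ∫ sqrt(1 + (y')^2) dx.
Lagrangian L = sqrt(1 + (y')^2) has no explicit y dependence, so ∂L/∂y = 0 and the Euler-Lagrange equation gives
    d/dx( y' / sqrt(1 + (y')^2) ) = 0  ⇒  y' / sqrt(1 + (y')^2) = const.
Hence y' is constant, so y(x) is affine.
Fitting the endpoints (0, 2) and (6, -5):
    slope m = ((-5) − 2) / (6 − 0) = -7/6,
    intercept c = 2 − m·0 = 2.
Extremal: y(x) = (-7/6) x + 2.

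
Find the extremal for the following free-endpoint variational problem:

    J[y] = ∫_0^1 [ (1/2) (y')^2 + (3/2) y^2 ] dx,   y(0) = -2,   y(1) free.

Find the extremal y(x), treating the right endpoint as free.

The Lagrangian L = (1/2) (y')^2 + (3/2) y^2 gives
    ∂L/∂y = 3 y,   ∂L/∂y' = y'.
Euler-Lagrange: y'' − 3 y = 0.
With k = sqrt(3), the general solution is
    y(x) = A cosh(sqrt(3) x) + B sinh(sqrt(3) x).
Fixed left endpoint y(0) = -2 ⇒ A = -2.
The right endpoint x = 1 is free, so the natural (transversality) condition is ∂L/∂y' |_{x=1} = 0, i.e. y'(1) = 0.
Compute y'(x) = A k sinh(k x) + B k cosh(k x), so
    y'(1) = A k sinh(k·1) + B k cosh(k·1) = 0
    ⇒ B = −A tanh(k·1) = 2 tanh(sqrt(3)·1).
Therefore the extremal is
    y(x) = −2 cosh(sqrt(3) x) + 2 tanh(sqrt(3)·1) sinh(sqrt(3) x).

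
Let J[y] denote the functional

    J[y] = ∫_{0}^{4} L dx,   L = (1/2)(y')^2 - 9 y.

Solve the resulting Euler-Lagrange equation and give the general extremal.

The Lagrangian is L = (1/2)(y')^2 - 9 y.
∂L/∂y = -9.
∂L/∂y' = y'.
The Euler-Lagrange equation d/dx(∂L/∂y') − ∂L/∂y = 0 becomes:
    y'' + 9 = 0
General solution: y(x) = -(9/2) x^2 + A x + B, where A and B are arbitrary constants fixed by the endpoint conditions.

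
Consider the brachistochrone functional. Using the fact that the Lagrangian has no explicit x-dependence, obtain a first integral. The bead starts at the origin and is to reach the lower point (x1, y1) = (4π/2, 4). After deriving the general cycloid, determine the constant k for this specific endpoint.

The Lagrangian L = sqrt((1 + y'^2) / y) has no explicit x dependence, so the Beltrami identity applies:
    L − y' ∂L/∂y' = C.
Compute ∂L/∂y' = y' / sqrt(y (1 + y'^2)).
Substitute:
    sqrt((1 + y'^2)/y) − y'·y' / sqrt(y (1 + y'^2))
    = (1 + y'^2) / sqrt(y (1 + y'^2)) − y'^2 / sqrt(y (1 + y'^2))
    = 1 / sqrt(y (1 + y'^2)) = C.
Squaring and rearranging gives the first integral
    y (1 + y'^2) = 1/C^2 =: k   (constant).
Solving this first-order ODE by the substitution
    y = (k/2)(1 − cos θ)
yields the cycloid parameterisation
    x(θ) = (k/2)(θ − sin θ),   y(θ) = (k/2)(1 − cos θ).
The constant k is fixed by the endpoint condition.
Now fit the given lower endpoint (x1, y1) = (4π/2, 4). At the bottom of the first arch (θ = π), the parametric equations give
    y(π) = (k/2)(1 − cos π) = k,
    x(π) = (k/2)(π − sin π) = kπ/2.
Matching y(π) = 4 gives k = 4, consistent with x(π) = 4π/2. Therefore the specific cycloid is
    x(θ) = (4/2)(θ − sin θ),   y(θ) = (4/2)(1 − cos θ).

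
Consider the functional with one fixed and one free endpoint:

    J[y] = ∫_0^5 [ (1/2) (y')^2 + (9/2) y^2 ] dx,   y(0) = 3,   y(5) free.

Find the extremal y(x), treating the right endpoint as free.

The Lagrangian L = (1/2) (y')^2 + (9/2) y^2 gives
    ∂L/∂y = 9 y,   ∂L/∂y' = y'.
Euler-Lagrange: y'' − 9 y = 0.
With k = 3, the general solution is
    y(x) = A cosh(3 x) + B sinh(3 x).
Fixed left endpoint y(0) = 3 ⇒ A = 3.
The right endpoint x = 5 is free, so the natural (transversality) condition is ∂L/∂y' |_{x=5} = 0, i.e. y'(5) = 0.
Compute y'(x) = A k sinh(k x) + B k cosh(k x), so
    y'(5) = A k sinh(k·5) + B k cosh(k·5) = 0
    ⇒ B = −A tanh(k·5) = − 3 tanh(3·5).
Therefore the extremal is
    y(x) = 3 cosh(3 x) − 3 tanh(3·5) sinh(3 x).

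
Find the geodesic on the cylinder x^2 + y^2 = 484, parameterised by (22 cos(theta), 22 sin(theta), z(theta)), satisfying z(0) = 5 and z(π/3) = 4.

Parameterise the cylinder of radius R = 22 as
    r(θ) = (22 cos θ, 22 sin θ, z(θ)).
The arc-length element is
    ds = sqrt(484 + (dz/dθ)^2) dθ,
so the Lagrangian is L = sqrt(484 + z'^2).
L depends on z' only, not on z or θ, so ∂L/∂z = 0 and
    ∂L/∂z' = z' / sqrt(484 + z'^2).
The Euler-Lagrange equation gives
    d/dθ( z' / sqrt(484 + z'^2) ) = 0,
so z' is constant. Integrating once:
    z(θ) = a θ + b,
a helix on the cylinder (a straight line when the cylinder is unrolled). The constants a, b are determined by the endpoint conditions.
With endpoint conditions z(0) = 5 and z(π/3) = 4: from z(0) = b we get b = 5, and a·π/3 + 5 = 4 gives a = -3/π, so
    z(θ) = (-3/π) θ + 5.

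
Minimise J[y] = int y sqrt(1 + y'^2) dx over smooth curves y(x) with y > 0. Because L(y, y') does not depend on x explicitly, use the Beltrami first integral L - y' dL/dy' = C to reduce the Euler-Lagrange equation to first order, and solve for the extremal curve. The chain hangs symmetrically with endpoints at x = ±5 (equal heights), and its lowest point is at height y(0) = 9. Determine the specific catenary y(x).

The Lagrangian L(y, y') = y sqrt(1 + y'^2) has no explicit x dependence, so the Beltrami identity applies:
    L − y' ∂L/∂y' = C.
Compute ∂L/∂y' = y · y' / sqrt(1 + y'^2). Then
    L − y' ∂L/∂y'
    = y sqrt(1 + y'^2) − y · y'^2 / sqrt(1 + y'^2)
    = y (1 + y'^2 − y'^2) / sqrt(1 + y'^2)
    = y / sqrt(1 + y'^2) = C.
Squaring gives y^2 = C^2 (1 + y'^2), i.e.
    y'^2 = y^2 / C^2 − 1.
Separating variables,
    dy / sqrt(y^2 − C^2) = dx / C,
and integrating gives arccosh(y / C) = (x − a)/C, so
    y(x) = C cosh((x − a)/C),
the catenary. The constants C and a are fixed by the two endpoint conditions (and, for the hanging-chain problem, the length constraint selects C).
Now fit the given data. The endpoints x = ±5 are symmetric at equal height, so the catenary is even about its minimum: a = 0 and y(x) = C cosh(x/C). The lowest point is y(0) = C cosh(0) = C, and we are told y(0) = 9, so C = 9. Therefore
    y(x) = 9 cosh(x/9),
and at the endpoints
    y(±5) = 9 cosh(5/9).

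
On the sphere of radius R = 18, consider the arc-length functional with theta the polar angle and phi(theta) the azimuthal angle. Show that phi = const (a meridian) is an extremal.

On the sphere of radius R = 18 with spherical coordinates (θ, φ), the induced metric is
    ds^2 = 324(dθ^2 + sin^2(θ) dφ^2).
Using θ as the parameter, the arc-length functional becomes
    J[φ] = ∫ 18 sqrt(1 + sin^2(θ) (dφ/dθ)^2) dθ.
So L = 18 sqrt(1 + sin^2(θ) φ'^2). Compute
    ∂L/∂φ = 0  (L has no explicit φ dependence),
    ∂L/∂φ' = 18 sin^2(θ) φ' / sqrt(1 + sin^2(θ) φ'^2).
For the candidate φ(θ) = c (constant), φ' = 0, so ∂L/∂φ' evaluated along the candidate vanishes, and ∂L/∂φ is identically zero. Hence
    d/dθ(∂L/∂φ') − ∂L/∂φ = 0
is satisfied. Therefore meridians φ = const are extremals of arc length — they are geodesics on the sphere.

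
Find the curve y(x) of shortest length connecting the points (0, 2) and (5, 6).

Arc-length functional: J[y] = ∫ sqrt(1 + (y')^2) dx.
Lagrangian L = sqrt(1 + (y')^2) has no explicit y dependence, so ∂L/∂y = 0 and the Euler-Lagrange equation gives
    d/dx( y' / sqrt(1 + (y')^2) ) = 0  ⇒  y' / sqrt(1 + (y')^2) = const.
Hence y' is constant, so y(x) is affine.
Fitting the endpoints (0, 2) and (5, 6):
    slope m = (6 − 2) / (5 − 0) = 4/5,
    intercept c = 2 − m·0 = 2.
Extremal: y(x) = (4/5) x + 2.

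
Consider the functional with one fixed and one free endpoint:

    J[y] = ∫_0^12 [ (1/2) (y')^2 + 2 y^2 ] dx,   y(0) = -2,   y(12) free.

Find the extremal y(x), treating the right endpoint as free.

The Lagrangian L = (1/2) (y')^2 + 2 y^2 gives
    ∂L/∂y = 4 y,   ∂L/∂y' = y'.
Euler-Lagrange: y'' − 4 y = 0.
With k = 2, the general solution is
    y(x) = A cosh(2 x) + B sinh(2 x).
Fixed left endpoint y(0) = -2 ⇒ A = -2.
The right endpoint x = 12 is free, so the natural (transversality) condition is ∂L/∂y' |_{x=12} = 0, i.e. y'(12) = 0.
Compute y'(x) = A k sinh(k x) + B k cosh(k x), so
    y'(12) = A k sinh(k·12) + B k cosh(k·12) = 0
    ⇒ B = −A tanh(k·12) = 2 tanh(2·12).
Therefore the extremal is
    y(x) = −2 cosh(2 x) + 2 tanh(2·12) sinh(2 x).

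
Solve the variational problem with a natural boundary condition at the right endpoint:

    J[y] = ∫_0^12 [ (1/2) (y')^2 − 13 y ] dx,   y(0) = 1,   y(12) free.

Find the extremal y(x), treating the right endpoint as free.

The Lagrangian L = (1/2) (y')^2 − 13 y gives
    ∂L/∂y = −13,   ∂L/∂y' = y'.
Euler-Lagrange: d/dx(y') − (−13) = 0, i.e. y'' + 13 = 0, so
    y(x) = −(13/2) x^2 + C1 x + C2.
Fixed left endpoint y(0) = 1 ⇒ C2 = 1.
The right endpoint x = 12 is free, so the natural (transversality) condition is ∂L/∂y' |_{x=12} = 0, i.e. y'(12) = 0.
Compute y'(x) = −13 x + C1, so y'(12) = −156 + C1 = 0 ⇒ C1 = 156.
Therefore the extremal is
    y(x) = −(13/2) x^2 + 156 x + 1.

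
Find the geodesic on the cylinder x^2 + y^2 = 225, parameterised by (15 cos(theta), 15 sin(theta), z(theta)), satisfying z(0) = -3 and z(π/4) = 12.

Parameterise the cylinder of radius R = 15 as
    r(θ) = (15 cos θ, 15 sin θ, z(θ)).
The arc-length element is
    ds = sqrt(225 + (dz/dθ)^2) dθ,
so the Lagrangian is L = sqrt(225 + z'^2).
L depends on z' only, not on z or θ, so ∂L/∂z = 0 and
    ∂L/∂z' = z' / sqrt(225 + z'^2).
The Euler-Lagrange equation gives
    d/dθ( z' / sqrt(225 + z'^2) ) = 0,
so z' is constant. Integrating once:
    z(θ) = a θ + b,
a helix on the cylinder (a straight line when the cylinder is unrolled). The constants a, b are determined by the endpoint conditions.
With endpoint conditions z(0) = -3 and z(π/4) = 12: from z(0) = b we get b = -3, and a·π/4 + -3 = 12 gives a = 60/π, so
    z(θ) = (60/π) θ − 3.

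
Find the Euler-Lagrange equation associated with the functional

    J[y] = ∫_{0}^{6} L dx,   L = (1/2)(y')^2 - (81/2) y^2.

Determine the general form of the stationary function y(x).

The Lagrangian is L = (1/2)(y')^2 - (81/2) y^2.
∂L/∂y = -81y.
∂L/∂y' = y'.
The Euler-Lagrange equation d/dx(∂L/∂y') − ∂L/∂y = 0 becomes:
    y'' + 81 y = 0
General solution: y(x) = A sin(9x) + B cos(9x), where A and B are arbitrary constants fixed by the endpoint conditions.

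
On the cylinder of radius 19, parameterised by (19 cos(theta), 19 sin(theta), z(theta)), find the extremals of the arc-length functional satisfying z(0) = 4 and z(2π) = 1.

Parameterise the cylinder of radius R = 19 as
    r(θ) = (19 cos θ, 19 sin θ, z(θ)).
The arc-length element is
    ds = sqrt(361 + (dz/dθ)^2) dθ,
so the Lagrangian is L = sqrt(361 + z'^2).
L depends on z' only, not on z or θ, so ∂L/∂z = 0 and
    ∂L/∂z' = z' / sqrt(361 + z'^2).
The Euler-Lagrange equation gives
    d/dθ( z' / sqrt(361 + z'^2) ) = 0,
so z' is constant. Integrating once:
    z(θ) = a θ + b,
a helix on the cylinder (a straight line when the cylinder is unrolled). The constants a, b are determined by the endpoint conditions.
With endpoint conditions z(0) = 4 and z(2π) = 1: from z(0) = b we get b = 4, and a·2π + 4 = 1 gives a = -3/(2π), so
    z(θ) = (-3/(2π)) θ + 4.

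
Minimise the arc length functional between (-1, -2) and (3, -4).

Arc-length functional: J[y] = ∫ sqrt(1 + (y')^2) dx.
Lagrangian L = sqrt(1 + (y')^2) has no explicit y dependence, so ∂L/∂y = 0 and the Euler-Lagrange equation gives
    d/dx( y' / sqrt(1 + (y')^2) ) = 0  ⇒  y' / sqrt(1 + (y')^2) = const.
Hence y' is constant, so y(x) is affine.
Fitting the endpoints (-1, -2) and (3, -4):
    slope m = ((-4) − (-2)) / (3 − (-1)) = -1/2,
    intercept c = (-2) − m·(-1) = -5/2.
Extremal: y(x) = (-1/2) x - 5/2.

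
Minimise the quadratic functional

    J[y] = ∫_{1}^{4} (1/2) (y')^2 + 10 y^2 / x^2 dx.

The Lagrangian is L = (1/2) (y')^2 + 10 y^2 / x^2.
Compute ∂L/∂y = 20y/x^2, ∂L/∂y' = y'.
The Euler-Lagrange equation d/dx(∂L/∂y') − ∂L/∂y = 0 reduces to
    y'' − 20/x^2 · y = 0  (x > 0).
Its general solution is
    y(x) = A x^5 + B x^(-4),
with A, B fixed by the endpoint conditions.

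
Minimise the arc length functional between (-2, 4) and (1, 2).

Arc-length functional: J[y] = ∫ sqrt(1 + (y')^2) dx.
Lagrangian L = sqrt(1 + (y')^2) has no explicit y dependence, so ∂L/∂y = 0 and the Euler-Lagrange equation gives
    d/dx( y' / sqrt(1 + (y')^2) ) = 0  ⇒  y' / sqrt(1 + (y')^2) = const.
Hence y' is constant, so y(x) is affine.
Fitting the endpoints (-2, 4) and (1, 2):
    slope m = (2 − 4) / (1 − (-2)) = -2/3,
    intercept c = 4 − m·(-2) = 8/3.
Extremal: y(x) = (-2/3) x + 8/3.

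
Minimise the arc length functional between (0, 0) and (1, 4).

Arc-length functional: J[y] = ∫ sqrt(1 + (y')^2) dx.
Lagrangian L = sqrt(1 + (y')^2) has no explicit y dependence, so ∂L/∂y = 0 and the Euler-Lagrange equation gives
    d/dx( y' / sqrt(1 + (y')^2) ) = 0  ⇒  y' / sqrt(1 + (y')^2) = const.
Hence y' is constant, so y(x) is affine.
Fitting the endpoints (0, 0) and (1, 4):
    slope m = (4 − 0) / (1 − 0) = 4,
    intercept c = 0 − m·0 = 0.
Extremal: y(x) = 4 x.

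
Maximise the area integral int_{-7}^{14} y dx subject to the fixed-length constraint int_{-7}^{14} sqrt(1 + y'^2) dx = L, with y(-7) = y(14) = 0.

Set up the augmented Lagrangian using a multiplier λ for the length constraint:
    F(y, y') = y − λ sqrt(1 + y'^2).
F has no explicit x dependence, so the Beltrami identity yields a first integral
    F − y' ∂F/∂y' = C.
Compute ∂F/∂y' = −λ y' / sqrt(1 + y'^2). Then
    y − λ sqrt(1 + y'^2) + λ y'^2 / sqrt(1 + y'^2) = C
    ⇒  y − λ / sqrt(1 + y'^2) = C.
Solving for y' and integrating gives
    (x − a)^2 + (y − b)^2 = λ^2,
a circular arc of radius λ. The constants a, b are determined by the endpoint conditions y(-7) = y(14) = 0, and λ is fixed implicitly by the length constraint
    ∫_{-7}^{14} sqrt(1 + y'^2) dx = L.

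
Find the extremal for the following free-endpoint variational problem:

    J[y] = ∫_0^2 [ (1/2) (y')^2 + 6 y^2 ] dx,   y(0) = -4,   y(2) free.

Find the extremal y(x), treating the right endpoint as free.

The Lagrangian L = (1/2) (y')^2 + 6 y^2 gives
    ∂L/∂y = 12 y,   ∂L/∂y' = y'.
Euler-Lagrange: y'' − 12 y = 0.
With k = sqrt(12), the general solution is
    y(x) = A cosh(sqrt(12) x) + B sinh(sqrt(12) x).
Fixed left endpoint y(0) = -4 ⇒ A = -4.
The right endpoint x = 2 is free, so the natural (transversality) condition is ∂L/∂y' |_{x=2} = 0, i.e. y'(2) = 0.
Compute y'(x) = A k sinh(k x) + B k cosh(k x), so
    y'(2) = A k sinh(k·2) + B k cosh(k·2) = 0
    ⇒ B = −A tanh(k·2) = 4 tanh(sqrt(12)·2).
Therefore the extremal is
    y(x) = −4 cosh(sqrt(12) x) + 4 tanh(sqrt(12)·2) sinh(sqrt(12) x).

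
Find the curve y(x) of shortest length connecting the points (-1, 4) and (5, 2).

Arc-length functional: J[y] = ∫ sqrt(1 + (y')^2) dx.
Lagrangian L = sqrt(1 + (y')^2) has no explicit y dependence, so ∂L/∂y = 0 and the Euler-Lagrange equation gives
    d/dx( y' / sqrt(1 + (y')^2) ) = 0  ⇒  y' / sqrt(1 + (y')^2) = const.
Hence y' is constant, so y(x) is affine.
Fitting the endpoints (-1, 4) and (5, 2):
    slope m = (2 − 4) / (5 − (-1)) = -1/3,
    intercept c = 4 − m·(-1) = 11/3.
Extremal: y(x) = (-1/3) x + 11/3.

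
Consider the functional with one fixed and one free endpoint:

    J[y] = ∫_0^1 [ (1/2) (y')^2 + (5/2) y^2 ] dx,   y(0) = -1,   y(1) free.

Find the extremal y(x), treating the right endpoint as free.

The Lagrangian L = (1/2) (y')^2 + (5/2) y^2 gives
    ∂L/∂y = 5 y,   ∂L/∂y' = y'.
Euler-Lagrange: y'' − 5 y = 0.
With k = sqrt(5), the general solution is
    y(x) = A cosh(sqrt(5) x) + B sinh(sqrt(5) x).
Fixed left endpoint y(0) = -1 ⇒ A = -1.
The right endpoint x = 1 is free, so the natural (transversality) condition is ∂L/∂y' |_{x=1} = 0, i.e. y'(1) = 0.
Compute y'(x) = A k sinh(k x) + B k cosh(k x), so
    y'(1) = A k sinh(k·1) + B k cosh(k·1) = 0
    ⇒ B = −A tanh(k·1) = tanh(sqrt(5)·1).
Therefore the extremal is
    y(x) = −cosh(sqrt(5) x) + tanh(sqrt(5)·1) sinh(sqrt(5) x).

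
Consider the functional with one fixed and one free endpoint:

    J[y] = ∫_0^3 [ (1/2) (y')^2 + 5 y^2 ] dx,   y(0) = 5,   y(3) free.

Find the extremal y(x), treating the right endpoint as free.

The Lagrangian L = (1/2) (y')^2 + 5 y^2 gives
    ∂L/∂y = 10 y,   ∂L/∂y' = y'.
Euler-Lagrange: y'' − 10 y = 0.
With k = sqrt(10), the general solution is
    y(x) = A cosh(sqrt(10) x) + B sinh(sqrt(10) x).
Fixed left endpoint y(0) = 5 ⇒ A = 5.
The right endpoint x = 3 is free, so the natural (transversality) condition is ∂L/∂y' |_{x=3} = 0, i.e. y'(3) = 0.
Compute y'(x) = A k sinh(k x) + B k cosh(k x), so
    y'(3) = A k sinh(k·3) + B k cosh(k·3) = 0
    ⇒ B = −A tanh(k·3) = − 5 tanh(sqrt(10)·3).
Therefore the extremal is
    y(x) = 5 cosh(sqrt(10) x) − 5 tanh(sqrt(10)·3) sinh(sqrt(10) x).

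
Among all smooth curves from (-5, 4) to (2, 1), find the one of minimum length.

Arc-length functional: J[y] = ∫ sqrt(1 + (y')^2) dx.
Lagrangian L = sqrt(1 + (y')^2) has no explicit y dependence, so ∂L/∂y = 0 and the Euler-Lagrange equation gives
    d/dx( y' / sqrt(1 + (y')^2) ) = 0  ⇒  y' / sqrt(1 + (y')^2) = const.
Hence y' is constant, so y(x) is affine.
Fitting the endpoints (-5, 4) and (2, 1):
    slope m = (1 − 4) / (2 − (-5)) = -3/7,
    intercept c = 4 − m·(-5) = 13/7.
Extremal: y(x) = (-3/7) x + 13/7.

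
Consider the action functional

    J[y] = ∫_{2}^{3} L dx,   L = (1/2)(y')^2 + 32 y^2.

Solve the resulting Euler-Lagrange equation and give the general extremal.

The Lagrangian is L = (1/2)(y')^2 + 32 y^2.
∂L/∂y = 64y.
∂L/∂y' = y'.
The Euler-Lagrange equation d/dx(∂L/∂y') − ∂L/∂y = 0 becomes:
    y'' - 64 y = 0
General solution: y(x) = A e^(8x) + B e^(-8x), where A and B are arbitrary constants fixed by the endpoint conditions.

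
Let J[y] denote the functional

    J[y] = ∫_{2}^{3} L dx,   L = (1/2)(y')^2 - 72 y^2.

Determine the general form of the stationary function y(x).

The Lagrangian is L = (1/2)(y')^2 - 72 y^2.
∂L/∂y = -144y.
∂L/∂y' = y'.
The Euler-Lagrange equation d/dx(∂L/∂y') − ∂L/∂y = 0 becomes:
    y'' + 144 y = 0
General solution: y(x) = A sin(12x) + B cos(12x), where A and B are arbitrary constants fixed by the endpoint conditions.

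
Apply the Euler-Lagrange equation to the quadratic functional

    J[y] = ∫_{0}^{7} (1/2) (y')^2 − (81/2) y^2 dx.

The Lagrangian is L = (1/2) (y')^2 − (81/2) y^2.
Compute ∂L/∂y = -81y, ∂L/∂y' = y'.
The Euler-Lagrange equation d/dx(∂L/∂y') − ∂L/∂y = 0 reduces to
    y'' + 81 y = 0.
Its general solution is
    y(x) = A sin(9x) + B cos(9x),
with A, B fixed by the endpoint conditions.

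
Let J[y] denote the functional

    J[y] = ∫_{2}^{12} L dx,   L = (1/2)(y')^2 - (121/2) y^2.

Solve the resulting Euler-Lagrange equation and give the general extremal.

The Lagrangian is L = (1/2)(y')^2 - (121/2) y^2.
∂L/∂y = -121y.
∂L/∂y' = y'.
The Euler-Lagrange equation d/dx(∂L/∂y') − ∂L/∂y = 0 becomes:
    y'' + 121 y = 0
General solution: y(x) = A sin(11x) + B cos(11x), where A and B are arbitrary constants fixed by the endpoint conditions.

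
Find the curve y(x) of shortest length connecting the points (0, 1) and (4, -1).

Arc-length functional: J[y] = ∫ sqrt(1 + (y')^2) dx.
Lagrangian L = sqrt(1 + (y')^2) has no explicit y dependence, so ∂L/∂y = 0 and the Euler-Lagrange equation gives
    d/dx( y' / sqrt(1 + (y')^2) ) = 0  ⇒  y' / sqrt(1 + (y')^2) = const.
Hence y' is constant, so y(x) is affine.
Fitting the endpoints (0, 1) and (4, -1):
    slope m = ((-1) − 1) / (4 − 0) = -1/2,
    intercept c = 1 − m·0 = 1.
Extremal: y(x) = (-1/2) x + 1.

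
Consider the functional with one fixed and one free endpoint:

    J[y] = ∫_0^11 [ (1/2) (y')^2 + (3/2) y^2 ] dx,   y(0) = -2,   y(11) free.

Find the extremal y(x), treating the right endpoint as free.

The Lagrangian L = (1/2) (y')^2 + (3/2) y^2 gives
    ∂L/∂y = 3 y,   ∂L/∂y' = y'.
Euler-Lagrange: y'' − 3 y = 0.
With k = sqrt(3), the general solution is
    y(x) = A cosh(sqrt(3) x) + B sinh(sqrt(3) x).
Fixed left endpoint y(0) = -2 ⇒ A = -2.
The right endpoint x = 11 is free, so the natural (transversality) condition is ∂L/∂y' |_{x=11} = 0, i.e. y'(11) = 0.
Compute y'(x) = A k sinh(k x) + B k cosh(k x), so
    y'(11) = A k sinh(k·11) + B k cosh(k·11) = 0
    ⇒ B = −A tanh(k·11) = 2 tanh(sqrt(3)·11).
Therefore the extremal is
    y(x) = −2 cosh(sqrt(3) x) + 2 tanh(sqrt(3)·11) sinh(sqrt(3) x).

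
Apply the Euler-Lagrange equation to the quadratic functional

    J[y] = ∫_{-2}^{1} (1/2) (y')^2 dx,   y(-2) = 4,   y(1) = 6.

The Lagrangian is L = (1/2) (y')^2.
Compute ∂L/∂y = 0, ∂L/∂y' = y'.
The Euler-Lagrange equation d/dx(∂L/∂y') − ∂L/∂y = 0 reduces to
    y'' = 0.
Its general solution is
    y(x) = A x + B,
with A, B fixed by the endpoint conditions.
Applying the endpoint conditions y(-2) = 4 and y(1) = 6: solve A·-2 + B = 4 and A·1 + B = 6. Subtracting gives A(1 − -2) = 6 − 4, so A = 2/3, and B = 4 − A·-2 = 16/3. Therefore
    y(x) = (2/3) x + 16/3.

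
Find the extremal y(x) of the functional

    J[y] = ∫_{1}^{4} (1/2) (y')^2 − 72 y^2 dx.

The Lagrangian is L = (1/2) (y')^2 − 72 y^2.
Compute ∂L/∂y = -144y, ∂L/∂y' = y'.
The Euler-Lagrange equation d/dx(∂L/∂y') − ∂L/∂y = 0 reduces to
    y'' + 144 y = 0.
Its general solution is
    y(x) = A sin(12x) + B cos(12x),
with A, B fixed by the endpoint conditions.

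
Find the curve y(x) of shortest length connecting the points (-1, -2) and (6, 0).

Arc-length functional: J[y] = ∫ sqrt(1 + (y')^2) dx.
Lagrangian L = sqrt(1 + (y')^2) has no explicit y dependence, so ∂L/∂y = 0 and the Euler-Lagrange equation gives
    d/dx( y' / sqrt(1 + (y')^2) ) = 0  ⇒  y' / sqrt(1 + (y')^2) = const.
Hence y' is constant, so y(x) is affine.
Fitting the endpoints (-1, -2) and (6, 0):
    slope m = (0 − (-2)) / (6 − (-1)) = 2/7,
    intercept c = (-2) − m·(-1) = -12/7.
Extremal: y(x) = (2/7) x - 12/7.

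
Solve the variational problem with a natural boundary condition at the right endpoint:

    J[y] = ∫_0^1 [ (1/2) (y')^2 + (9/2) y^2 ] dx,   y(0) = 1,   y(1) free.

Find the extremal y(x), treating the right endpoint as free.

The Lagrangian L = (1/2) (y')^2 + (9/2) y^2 gives
    ∂L/∂y = 9 y,   ∂L/∂y' = y'.
Euler-Lagrange: y'' − 9 y = 0.
With k = 3, the general solution is
    y(x) = A cosh(3 x) + B sinh(3 x).
Fixed left endpoint y(0) = 1 ⇒ A = 1.
The right endpoint x = 1 is free, so the natural (transversality) condition is ∂L/∂y' |_{x=1} = 0, i.e. y'(1) = 0.
Compute y'(x) = A k sinh(k x) + B k cosh(k x), so
    y'(1) = A k sinh(k·1) + B k cosh(k·1) = 0
    ⇒ B = −A tanh(k·1) = − tanh(3·1).
Therefore the extremal is
    y(x) = cosh(3 x) − tanh(3·1) sinh(3 x).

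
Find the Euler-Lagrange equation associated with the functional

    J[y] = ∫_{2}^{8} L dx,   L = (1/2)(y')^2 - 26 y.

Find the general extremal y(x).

The Lagrangian is L = (1/2)(y')^2 - 26 y.
∂L/∂y = -26.
∂L/∂y' = y'.
The Euler-Lagrange equation d/dx(∂L/∂y') − ∂L/∂y = 0 becomes:
    y'' + 26 = 0
General solution: y(x) = -13 x^2 + A x + B, where A and B are arbitrary constants fixed by the endpoint conditions.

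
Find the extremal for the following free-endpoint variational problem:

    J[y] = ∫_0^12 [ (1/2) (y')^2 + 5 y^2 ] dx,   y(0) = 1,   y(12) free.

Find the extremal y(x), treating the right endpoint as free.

The Lagrangian L = (1/2) (y')^2 + 5 y^2 gives
    ∂L/∂y = 10 y,   ∂L/∂y' = y'.
Euler-Lagrange: y'' − 10 y = 0.
With k = sqrt(10), the general solution is
    y(x) = A cosh(sqrt(10) x) + B sinh(sqrt(10) x).
Fixed left endpoint y(0) = 1 ⇒ A = 1.
The right endpoint x = 12 is free, so the natural (transversality) condition is ∂L/∂y' |_{x=12} = 0, i.e. y'(12) = 0.
Compute y'(x) = A k sinh(k x) + B k cosh(k x), so
    y'(12) = A k sinh(k·12) + B k cosh(k·12) = 0
    ⇒ B = −A tanh(k·12) = − tanh(sqrt(10)·12).
Therefore the extremal is
    y(x) = cosh(sqrt(10) x) − tanh(sqrt(10)·12) sinh(sqrt(10) x).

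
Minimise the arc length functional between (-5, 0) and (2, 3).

Arc-length functional: J[y] = ∫ sqrt(1 + (y')^2) dx.
Lagrangian L = sqrt(1 + (y')^2) has no explicit y dependence, so ∂L/∂y = 0 and the Euler-Lagrange equation gives
    d/dx( y' / sqrt(1 + (y')^2) ) = 0  ⇒  y' / sqrt(1 + (y')^2) = const.
Hence y' is constant, so y(x) is affine.
Fitting the endpoints (-5, 0) and (2, 3):
    slope m = (3 − 0) / (2 − (-5)) = 3/7,
    intercept c = 0 − m·(-5) = 15/7.
Extremal: y(x) = (3/7) x + 15/7.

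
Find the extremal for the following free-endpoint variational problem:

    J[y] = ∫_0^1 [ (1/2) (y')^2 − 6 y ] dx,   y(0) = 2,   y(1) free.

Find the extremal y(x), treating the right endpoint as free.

The Lagrangian L = (1/2) (y')^2 − 6 y gives
    ∂L/∂y = −6,   ∂L/∂y' = y'.
Euler-Lagrange: d/dx(y') − (−6) = 0, i.e. y'' + 6 = 0, so
    y(x) = −(6/2) x^2 + C1 x + C2.
Fixed left endpoint y(0) = 2 ⇒ C2 = 2.
The right endpoint x = 1 is free, so the natural (transversality) condition is ∂L/∂y' |_{x=1} = 0, i.e. y'(1) = 0.
Compute y'(x) = −6 x + C1, so y'(1) = −6 + C1 = 0 ⇒ C1 = 6.
Therefore the extremal is
    y(x) = −3 x^2 + 6 x + 2.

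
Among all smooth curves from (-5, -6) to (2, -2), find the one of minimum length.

Arc-length functional: J[y] = ∫ sqrt(1 + (y')^2) dx.
Lagrangian L = sqrt(1 + (y')^2) has no explicit y dependence, so ∂L/∂y = 0 and the Euler-Lagrange equation gives
    d/dx( y' / sqrt(1 + (y')^2) ) = 0  ⇒  y' / sqrt(1 + (y')^2) = const.
Hence y' is constant, so y(x) is affine.
Fitting the endpoints (-5, -6) and (2, -2):
    slope m = ((-2) − (-6)) / (2 − (-5)) = 4/7,
    intercept c = (-6) − m·(-5) = -22/7.
Extremal: y(x) = (4/7) x - 22/7.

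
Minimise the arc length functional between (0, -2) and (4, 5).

Arc-length functional: J[y] = ∫ sqrt(1 + (y')^2) dx.
Lagrangian L = sqrt(1 + (y')^2) has no explicit y dependence, so ∂L/∂y = 0 and the Euler-Lagrange equation gives
    d/dx( y' / sqrt(1 + (y')^2) ) = 0  ⇒  y' / sqrt(1 + (y')^2) = const.
Hence y' is constant, so y(x) is affine.
Fitting the endpoints (0, -2) and (4, 5):
    slope m = (5 − (-2)) / (4 − 0) = 7/4,
    intercept c = (-2) − m·0 = -2.
Extremal: y(x) = (7/4) x - 2.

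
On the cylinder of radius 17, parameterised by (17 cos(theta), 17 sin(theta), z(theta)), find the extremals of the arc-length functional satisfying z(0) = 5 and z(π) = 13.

Parameterise the cylinder of radius R = 17 as
    r(θ) = (17 cos θ, 17 sin θ, z(θ)).
The arc-length element is
    ds = sqrt(289 + (dz/dθ)^2) dθ,
so the Lagrangian is L = sqrt(289 + z'^2).
L depends on z' only, not on z or θ, so ∂L/∂z = 0 and
    ∂L/∂z' = z' / sqrt(289 + z'^2).
The Euler-Lagrange equation gives
    d/dθ( z' / sqrt(289 + z'^2) ) = 0,
so z' is constant. Integrating once:
    z(θ) = a θ + b,
a helix on the cylinder (a straight line when the cylinder is unrolled). The constants a, b are determined by the endpoint conditions.
With endpoint conditions z(0) = 5 and z(π) = 13: from z(0) = b we get b = 5, and a·π + 5 = 13 gives a = 8/π, so
    z(θ) = (8/π) θ + 5.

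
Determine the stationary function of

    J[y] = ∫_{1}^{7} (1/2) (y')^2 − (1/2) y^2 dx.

The Lagrangian is L = (1/2) (y')^2 − (1/2) y^2.
Compute ∂L/∂y = -y, ∂L/∂y' = y'.
The Euler-Lagrange equation d/dx(∂L/∂y') − ∂L/∂y = 0 reduces to
    y'' + y = 0.
Its general solution is
    y(x) = A sin(x) + B cos(x),
with A, B fixed by the endpoint conditions.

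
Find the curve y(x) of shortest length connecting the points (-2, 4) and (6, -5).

Arc-length functional: J[y] = ∫ sqrt(1 + (y')^2) dx.
Lagrangian L = sqrt(1 + (y')^2) has no explicit y dependence, so ∂L/∂y = 0 and the Euler-Lagrange equation gives
    d/dx( y' / sqrt(1 + (y')^2) ) = 0  ⇒  y' / sqrt(1 + (y')^2) = const.
Hence y' is constant, so y(x) is affine.
Fitting the endpoints (-2, 4) and (6, -5):
    slope m = ((-5) − 4) / (6 − (-2)) = -9/8,
    intercept c = 4 − m·(-2) = 7/4.
Extremal: y(x) = (-9/8) x + 7/4.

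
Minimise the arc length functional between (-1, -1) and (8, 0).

Arc-length functional: J[y] = ∫ sqrt(1 + (y')^2) dx.
Lagrangian L = sqrt(1 + (y')^2) has no explicit y dependence, so ∂L/∂y = 0 and the Euler-Lagrange equation gives
    d/dx( y' / sqrt(1 + (y')^2) ) = 0  ⇒  y' / sqrt(1 + (y')^2) = const.
Hence y' is constant, so y(x) is affine.
Fitting the endpoints (-1, -1) and (8, 0):
    slope m = (0 − (-1)) / (8 − (-1)) = 1/9,
    intercept c = (-1) − m·(-1) = -8/9.
Extremal: y(x) = (1/9) x - 8/9.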